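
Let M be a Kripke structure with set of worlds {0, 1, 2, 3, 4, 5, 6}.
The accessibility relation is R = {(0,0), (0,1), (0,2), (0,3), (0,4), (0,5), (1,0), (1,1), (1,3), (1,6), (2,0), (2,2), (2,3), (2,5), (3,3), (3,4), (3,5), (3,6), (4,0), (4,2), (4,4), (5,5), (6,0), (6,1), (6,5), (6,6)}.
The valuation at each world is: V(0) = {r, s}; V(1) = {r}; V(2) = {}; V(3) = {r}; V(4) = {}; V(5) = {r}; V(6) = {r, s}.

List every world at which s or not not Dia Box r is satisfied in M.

0, 1, 2, 3, 5, 6

Recall that Box ψ holds at a world iff ψ holds at every accessible world, and Dia ψ holds iff ψ holds at some accessible world.
Let φ = s or not not Dia Box r. Evaluate φ at each world:
  0 (successors {0, 1, 2, 3, 4, 5}): φ is true.
  1 (successors {0, 1, 3, 6}): φ is true.
  2 (successors {0, 2, 3, 5}): φ is true.
  3 (successors {3, 4, 5, 6}): φ is true.
  4 (successors {0, 2, 4}): φ is false.
  5 (successors {5}): φ is true.
  6 (successors {0, 1, 5, 6}): φ is true.
For instance, at 0:
  At 0: s is true, not not Dia Box r is true, so s or not not Dia Box r is true.
    At 0: not Dia Box r is false, so not not Dia Box r is true.
      At 0: Dia Box r is true, so not Dia Box r is false.
Satisfying worlds: {0, 1, 2, 3, 5, 6}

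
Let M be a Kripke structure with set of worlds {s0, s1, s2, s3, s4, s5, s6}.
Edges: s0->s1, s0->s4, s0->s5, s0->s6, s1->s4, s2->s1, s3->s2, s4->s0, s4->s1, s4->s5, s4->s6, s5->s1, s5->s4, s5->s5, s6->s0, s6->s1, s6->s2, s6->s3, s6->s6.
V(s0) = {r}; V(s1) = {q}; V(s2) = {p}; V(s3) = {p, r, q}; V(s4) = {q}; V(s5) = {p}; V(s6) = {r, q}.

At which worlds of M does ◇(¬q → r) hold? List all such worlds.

Recall that ◇ψ holds at a world iff ψ holds at some accessible world.
Let φ = ◇(¬q → r). Evaluate φ at each world:
  s0 (successors {s1, s4, s5, s6}): φ is true.
  s1 (successors {s4}): φ is true.
  s2 (successors {s1}): φ is true.
  s3 (successors {s2}): φ is false.
  s4 (successors {s0, s1, s5, s6}): φ is true.
  s5 (successors {s1, s4, s5}): φ is true.
  s6 (successors {s0, s1, s2, s3, s6}): φ is true.
For instance, at s2:
  At s2: ◇(¬q → r) requires ¬q → r at some successor in {s1}.
    ¬q → r holds at s1, so ◇(¬q → r) is true at s2.
Satisfying worlds: {s0, s1, s2, s4, s5, s6}

s0, s1, s2, s4, s5, s6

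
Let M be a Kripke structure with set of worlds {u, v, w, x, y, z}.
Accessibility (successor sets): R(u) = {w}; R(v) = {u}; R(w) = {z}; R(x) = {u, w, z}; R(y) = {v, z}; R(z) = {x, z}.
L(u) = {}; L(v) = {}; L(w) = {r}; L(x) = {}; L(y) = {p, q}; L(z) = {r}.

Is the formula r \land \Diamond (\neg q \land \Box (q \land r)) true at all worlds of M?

Recall that \Box ψ holds at a world iff ψ holds at every accessible world, and \Diamond ψ holds iff ψ holds at some accessible world.
Let φ = r \land \Diamond (\neg q \land \Box (q \land r)). Evaluate φ at each world:
  u (successors {w}): φ is false.
  v (successors {u}): φ is false.
  w (successors {z}): φ is false.
  x (successors {u, w, z}): φ is false.
  y (successors {v, z}): φ is false.
  z (successors {x, z}): φ is false.
Detail at u (counterexample):
  At u: r is false, \Diamond (\neg q \land \Box (q \land r)) is false, so r \land \Diamond (\neg q \land \Box (q \land r)) is false.
    At u: \Diamond (\neg q \land \Box (q \land r)) requires \neg q \land \Box (q \land r) at some successor in {w}.
      At w: \neg q \land \Box (q \land r) is false.
    So \Diamond (\neg q \land \Box (q \land r)) is false at u.

No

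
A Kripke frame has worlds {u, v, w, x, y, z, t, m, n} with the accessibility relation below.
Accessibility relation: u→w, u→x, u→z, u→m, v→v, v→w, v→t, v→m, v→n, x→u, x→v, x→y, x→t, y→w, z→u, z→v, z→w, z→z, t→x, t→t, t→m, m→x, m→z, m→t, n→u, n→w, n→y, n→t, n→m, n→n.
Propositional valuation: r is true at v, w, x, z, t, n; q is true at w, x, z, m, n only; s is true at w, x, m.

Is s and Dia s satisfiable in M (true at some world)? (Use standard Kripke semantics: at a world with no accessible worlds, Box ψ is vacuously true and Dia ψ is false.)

Yes

Let φ = s and Dia s. Evaluate φ at each world:
  u (successors {w, x, z, m}): φ is false.
  v (successors {v, w, t, m, n}): φ is false.
  w (successors ∅): φ is false.
  x (successors {u, v, y, t}): φ is false.
  y (successors {w}): φ is false.
  z (successors {u, v, w, z}): φ is false.
  t (successors {x, t, m}): φ is false.
  m (successors {x, z, t}): φ is true.
  n (successors {u, w, y, t, m, n}): φ is false.
Detail at m (witness):
  At m: s is true, Dia s is true, so s and Dia s is true.
    At m: Dia s requires s at some successor in {x, z, t}.
      s holds at x, so Dia s is true at m.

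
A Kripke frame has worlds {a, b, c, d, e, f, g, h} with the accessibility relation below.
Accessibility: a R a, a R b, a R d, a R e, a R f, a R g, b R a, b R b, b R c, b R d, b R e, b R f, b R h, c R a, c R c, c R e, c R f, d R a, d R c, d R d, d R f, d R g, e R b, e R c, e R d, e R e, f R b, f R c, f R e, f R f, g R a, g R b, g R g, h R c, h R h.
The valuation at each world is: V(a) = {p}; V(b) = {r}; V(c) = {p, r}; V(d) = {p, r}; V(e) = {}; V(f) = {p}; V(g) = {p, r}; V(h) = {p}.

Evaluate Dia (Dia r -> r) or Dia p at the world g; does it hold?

Yes

At g: Dia (Dia r -> r) is true, Dia p is true, so Dia (Dia r -> r) or Dia p is true.
  At g: Dia (Dia r -> r) requires Dia r -> r at some successor in {a, b, g}.
    Dia r -> r holds at b, so Dia (Dia r -> r) is true at g.
      At b: Dia r is true, r is true, so Dia r -> r is true.
  At g: Dia p requires p at some successor in {a, b, g}.
    p holds at a, so Dia p is true at g.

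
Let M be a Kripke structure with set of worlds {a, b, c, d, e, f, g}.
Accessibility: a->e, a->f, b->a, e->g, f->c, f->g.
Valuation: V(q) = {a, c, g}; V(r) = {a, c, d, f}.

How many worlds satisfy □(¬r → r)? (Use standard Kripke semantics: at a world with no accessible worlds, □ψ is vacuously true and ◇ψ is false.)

Let φ = □(¬r → r). Evaluate φ at each world:
  a (successors {e, f}): φ is false.
  b (successors {a}): φ is true.
  c (successors ∅): φ is true.
  d (successors ∅): φ is true.
  e (successors {g}): φ is false.
  f (successors {c, g}): φ is false.
  g (successors ∅): φ is true.
For instance, at b:
  At b: □(¬r → r) requires ¬r → r at every successor {a}.
    At a: ¬r → r is true.
  So □(¬r → r) is true at b.
Satisfying worlds: {b, c, d, g}

4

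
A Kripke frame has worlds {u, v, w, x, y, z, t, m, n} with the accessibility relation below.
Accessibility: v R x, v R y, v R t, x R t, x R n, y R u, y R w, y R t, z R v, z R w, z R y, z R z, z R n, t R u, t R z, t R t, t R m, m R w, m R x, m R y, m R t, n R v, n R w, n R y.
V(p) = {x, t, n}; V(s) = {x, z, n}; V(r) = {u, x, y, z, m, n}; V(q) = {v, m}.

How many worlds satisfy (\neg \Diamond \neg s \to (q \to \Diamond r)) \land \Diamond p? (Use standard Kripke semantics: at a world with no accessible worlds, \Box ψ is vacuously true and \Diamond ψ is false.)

6

Let φ = (\neg \Diamond \neg s \to (q \to \Diamond r)) \land \Diamond p. Evaluate φ at each world:
  u (successors ∅): φ is false.
  v (successors {x, y, t}): φ is true.
  w (successors ∅): φ is false.
  x (successors {t, n}): φ is true.
  y (successors {u, w, t}): φ is true.
  z (successors {v, w, y, z, n}): φ is true.
  t (successors {u, z, t, m}): φ is true.
  m (successors {w, x, y, t}): φ is true.
  n (successors {v, w, y}): φ is false.
For instance, at t:
  At t: \neg \Diamond \neg s \to (q \to \Diamond r) is true, \Diamond p is true, so (\neg \Diamond \neg s \to (q \to \Diamond r)) \land \Diamond p is true.
    At t: \neg \Diamond \neg s is false, q \to \Diamond r is true, so \neg \Diamond \neg s \to (q \to \Diamond r) is true.
      At t: \Diamond \neg s is true, so \neg \Diamond \neg s is false.
      At t: q is false, \Diamond r is true, so q \to \Diamond r is true.
    At t: \Diamond p requires p at some successor in {u, z, t, m}.
      p holds at t, so \Diamond p is true at t.
Satisfying worlds: {v, x, y, z, t, m}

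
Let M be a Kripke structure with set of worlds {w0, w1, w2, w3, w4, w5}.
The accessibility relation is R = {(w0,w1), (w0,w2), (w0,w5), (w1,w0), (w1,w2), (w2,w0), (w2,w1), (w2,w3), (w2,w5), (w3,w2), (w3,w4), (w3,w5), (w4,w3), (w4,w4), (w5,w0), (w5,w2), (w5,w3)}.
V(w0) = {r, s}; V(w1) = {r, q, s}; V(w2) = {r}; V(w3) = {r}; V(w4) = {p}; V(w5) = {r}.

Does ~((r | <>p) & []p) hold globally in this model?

Yes

Recall that []ψ holds at a world iff ψ holds at every accessible world, and <>ψ holds iff ψ holds at some accessible world.
Let φ = ~((r | <>p) & []p). Evaluate φ at each world:
  w0 (successors {w1, w2, w5}): φ is true.
  w1 (successors {w0, w2}): φ is true.
  w2 (successors {w0, w1, w3, w5}): φ is true.
  w3 (successors {w2, w4, w5}): φ is true.
  w4 (successors {w3, w4}): φ is true.
  w5 (successors {w0, w2, w3}): φ is true.
For instance, at w1:
  At w1: (r | <>p) & []p is false, so ~((r | <>p) & []p) is true.
    At w1: r | <>p is true, []p is false, so (r | <>p) & []p is false.
      At w1: r is true, <>p is false, so r | <>p is true.
      At w1: []p requires p at every successor {w0, w2}.
        p fails at w0, so []p is false at w1.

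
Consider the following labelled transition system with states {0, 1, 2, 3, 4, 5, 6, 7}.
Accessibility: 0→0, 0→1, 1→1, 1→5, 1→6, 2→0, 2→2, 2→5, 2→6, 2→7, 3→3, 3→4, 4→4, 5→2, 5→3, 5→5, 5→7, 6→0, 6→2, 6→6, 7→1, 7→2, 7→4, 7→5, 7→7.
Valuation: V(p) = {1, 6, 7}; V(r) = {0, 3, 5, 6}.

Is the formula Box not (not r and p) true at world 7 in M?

No

At 7: Box not (not r and p) requires not (not r and p) at every successor {1, 2, 4, 5, 7}.
  not (not r and p) fails at 1, so Box not (not r and p) is false at 7.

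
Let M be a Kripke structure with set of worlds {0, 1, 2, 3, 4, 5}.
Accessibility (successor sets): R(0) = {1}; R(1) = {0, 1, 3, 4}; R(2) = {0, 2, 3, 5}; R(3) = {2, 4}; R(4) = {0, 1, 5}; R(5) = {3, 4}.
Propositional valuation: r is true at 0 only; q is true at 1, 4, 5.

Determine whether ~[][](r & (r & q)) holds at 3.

Recall that []ψ holds at a world iff ψ holds at every accessible world, and <>ψ holds iff ψ holds at some accessible world.
At 3: [][](r & (r & q)) is false, so ~[][](r & (r & q)) is true.
  At 3: [][](r & (r & q)) requires [](r & (r & q)) at every successor {2, 4}.
    [](r & (r & q)) fails at 2, so [][](r & (r & q)) is false at 3.
      At 2: [](r & (r & q)) requires r & (r & q) at every successor {0, 2, 3, 5}.
        r & (r & q) fails at 0, so [](r & (r & q)) is false at 2.

Yes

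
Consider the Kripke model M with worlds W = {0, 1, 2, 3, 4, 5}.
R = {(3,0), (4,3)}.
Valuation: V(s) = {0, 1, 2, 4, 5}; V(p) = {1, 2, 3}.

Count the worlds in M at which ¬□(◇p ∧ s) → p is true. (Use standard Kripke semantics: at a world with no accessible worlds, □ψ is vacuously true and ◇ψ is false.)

5

Recall that □ψ holds at a world iff ψ holds at every accessible world, and ◇ψ holds iff ψ holds at some accessible world.
Let φ = ¬□(◇p ∧ s) → p. Evaluate φ at each world:
  0 (successors ∅): φ is true.
  1 (successors ∅): φ is true.
  2 (successors ∅): φ is true.
  3 (successors {0}): φ is true.
  4 (successors {3}): φ is false.
  5 (successors ∅): φ is true.
For instance, at 3:
  At 3: ¬□(◇p ∧ s) is true, p is true, so ¬□(◇p ∧ s) → p is true.
    At 3: □(◇p ∧ s) is false, so ¬□(◇p ∧ s) is true.
      At 3: □(◇p ∧ s) requires ◇p ∧ s at every successor {0}.
        ◇p ∧ s fails at 0, so □(◇p ∧ s) is false at 3.
Satisfying worlds: {0, 1, 2, 3, 5}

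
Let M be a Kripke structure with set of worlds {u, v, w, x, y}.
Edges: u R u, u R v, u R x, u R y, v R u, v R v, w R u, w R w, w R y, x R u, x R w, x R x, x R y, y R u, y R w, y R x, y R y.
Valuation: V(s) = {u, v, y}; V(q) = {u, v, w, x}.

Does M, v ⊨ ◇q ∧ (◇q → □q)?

Yes

At v: ◇q is true, ◇q → □q is true, so ◇q ∧ (◇q → □q) is true.
  At v: ◇q requires q at some successor in {u, v}.
    q holds at u, so ◇q is true at v.
  At v: ◇q is true, □q is true, so ◇q → □q is true.
    At v: ◇q requires q at some successor in {u, v}.
      q holds at u, so ◇q is true at v.
    At v: □q requires q at every successor {u, v}.
      At u: q is true.
      At v: q is true.
    So □q is true at v.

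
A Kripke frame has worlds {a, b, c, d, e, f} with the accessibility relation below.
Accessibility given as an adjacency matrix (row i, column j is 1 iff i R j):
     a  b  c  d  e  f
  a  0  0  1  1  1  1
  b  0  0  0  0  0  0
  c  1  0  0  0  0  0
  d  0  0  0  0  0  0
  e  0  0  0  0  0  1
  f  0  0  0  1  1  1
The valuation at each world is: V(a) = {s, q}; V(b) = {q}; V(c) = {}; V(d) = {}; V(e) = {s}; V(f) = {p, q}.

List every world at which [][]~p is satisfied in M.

b, d

Let φ = [][]~p. Evaluate φ at each world:
  a (successors {c, d, e, f}): φ is false.
  b (successors ∅): φ is true.
  c (successors {a}): φ is false.
  d (successors ∅): φ is true.
  e (successors {f}): φ is false.
  f (successors {d, e, f}): φ is false.
For instance, at c:
  At c: [][]~p requires []~p at every successor {a}.
    []~p fails at a, so [][]~p is false at c.
      At a: []~p requires ~p at every successor {c, d, e, f}.
        ~p fails at f, so []~p is false at a.
Satisfying worlds: {b, d}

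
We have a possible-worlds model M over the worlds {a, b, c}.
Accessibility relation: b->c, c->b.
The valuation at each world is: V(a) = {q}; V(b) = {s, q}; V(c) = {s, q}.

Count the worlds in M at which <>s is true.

2

Let φ = <>s. Evaluate φ at each world:
  a (successors ∅): φ is false.
  b (successors {c}): φ is true.
  c (successors {b}): φ is true.
For instance, at c:
  At c: <>s requires s at some successor in {b}.
    s holds at b, so <>s is true at c.
Satisfying worlds: {b, c}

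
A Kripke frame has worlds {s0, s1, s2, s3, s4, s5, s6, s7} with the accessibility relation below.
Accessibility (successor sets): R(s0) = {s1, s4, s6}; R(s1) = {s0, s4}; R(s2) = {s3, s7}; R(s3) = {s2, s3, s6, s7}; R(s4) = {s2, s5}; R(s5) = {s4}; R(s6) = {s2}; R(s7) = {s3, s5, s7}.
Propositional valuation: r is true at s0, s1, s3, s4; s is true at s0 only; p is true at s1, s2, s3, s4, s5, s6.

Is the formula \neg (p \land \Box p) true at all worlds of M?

No

Let φ = \neg (p \land \Box p). Evaluate φ at each world:
  s0 (successors {s1, s4, s6}): φ is true.
  s1 (successors {s0, s4}): φ is true.
  s2 (successors {s3, s7}): φ is true.
  s3 (successors {s2, s3, s6, s7}): φ is true.
  s4 (successors {s2, s5}): φ is false.
  s5 (successors {s4}): φ is false.
  s6 (successors {s2}): φ is false.
  s7 (successors {s3, s5, s7}): φ is true.
Detail at s4 (counterexample):
  At s4: p \land \Box p is true, so \neg (p \land \Box p) is false.
    At s4: p is true, \Box p is true, so p \land \Box p is true.
      At s4: \Box p requires p at every successor {s2, s5}.
        At s2: p is true.
        At s5: p is true.
      So \Box p is true at s4.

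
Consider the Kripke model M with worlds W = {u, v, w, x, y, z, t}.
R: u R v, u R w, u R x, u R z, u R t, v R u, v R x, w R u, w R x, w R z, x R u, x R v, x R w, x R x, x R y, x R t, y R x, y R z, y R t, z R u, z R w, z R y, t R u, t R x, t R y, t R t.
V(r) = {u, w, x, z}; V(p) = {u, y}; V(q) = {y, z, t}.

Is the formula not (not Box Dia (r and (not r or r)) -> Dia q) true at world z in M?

At z: not Box Dia (r and (not r or r)) -> Dia q is true, so not (not Box Dia (r and (not r or r)) -> Dia q) is false.
  At z: not Box Dia (r and (not r or r)) is false, Dia q is true, so not Box Dia (r and (not r or r)) -> Dia q is true.
    At z: Box Dia (r and (not r or r)) is true, so not Box Dia (r and (not r or r)) is false.
      At z: Box Dia (r and (not r or r)) requires Dia (r and (not r or r)) at every successor {u, w, y}.
        At u: Dia (r and (not r or r)) is true.
        At w: Dia (r and (not r or r)) is true.
        At y: Dia (r and (not r or r)) is true.
      So Box Dia (r and (not r or r)) is true at z.
    At z: Dia q requires q at some successor in {u, w, y}.
      q holds at y, so Dia q is true at z.

No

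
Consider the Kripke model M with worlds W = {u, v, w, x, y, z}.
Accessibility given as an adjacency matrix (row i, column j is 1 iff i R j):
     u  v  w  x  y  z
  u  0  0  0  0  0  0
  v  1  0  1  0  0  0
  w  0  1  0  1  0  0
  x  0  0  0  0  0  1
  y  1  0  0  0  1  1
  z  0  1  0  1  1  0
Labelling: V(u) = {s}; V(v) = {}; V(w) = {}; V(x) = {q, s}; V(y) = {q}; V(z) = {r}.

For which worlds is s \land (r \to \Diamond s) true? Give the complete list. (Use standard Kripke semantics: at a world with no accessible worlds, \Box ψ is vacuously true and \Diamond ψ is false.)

u, x

Recall that \Diamond ψ holds at a world iff ψ holds at some accessible world.
Let φ = s \land (r \to \Diamond s). Evaluate φ at each world:
  u (successors ∅): φ is true.
  v (successors {u, w}): φ is false.
  w (successors {v, x}): φ is false.
  x (successors {z}): φ is true.
  y (successors {u, y, z}): φ is false.
  z (successors {v, x, y}): φ is false.
For instance, at x:
  At x: s is true, r \to \Diamond s is true, so s \land (r \to \Diamond s) is true.
    At x: r is false, \Diamond s is false, so r \to \Diamond s is true.
      At x: \Diamond s requires s at some successor in {z}.
        At z: s is false.
      So \Diamond s is false at x.
Satisfying worlds: {u, x}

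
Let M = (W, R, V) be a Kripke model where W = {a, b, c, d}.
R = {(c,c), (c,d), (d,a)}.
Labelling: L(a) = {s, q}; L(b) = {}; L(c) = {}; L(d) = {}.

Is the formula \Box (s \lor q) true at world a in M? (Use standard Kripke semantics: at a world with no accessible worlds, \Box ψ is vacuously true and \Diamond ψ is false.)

At a: no accessible worlds, so \Box (s \lor q) holds vacuously.

Yes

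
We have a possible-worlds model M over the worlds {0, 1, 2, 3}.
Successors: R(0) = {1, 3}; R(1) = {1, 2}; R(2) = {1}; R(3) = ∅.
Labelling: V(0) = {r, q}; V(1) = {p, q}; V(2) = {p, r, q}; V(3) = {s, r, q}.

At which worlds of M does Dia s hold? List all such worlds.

0

Let φ = Dia s. Evaluate φ at each world:
  0 (successors {1, 3}): φ is true.
  1 (successors {1, 2}): φ is false.
  2 (successors {1}): φ is false.
  3 (successors ∅): φ is false.
For instance, at 1:
  At 1: Dia s requires s at some successor in {1, 2}.
    At 1: s is false.
    At 2: s is false.
  So Dia s is false at 1.
Satisfying worlds: {0}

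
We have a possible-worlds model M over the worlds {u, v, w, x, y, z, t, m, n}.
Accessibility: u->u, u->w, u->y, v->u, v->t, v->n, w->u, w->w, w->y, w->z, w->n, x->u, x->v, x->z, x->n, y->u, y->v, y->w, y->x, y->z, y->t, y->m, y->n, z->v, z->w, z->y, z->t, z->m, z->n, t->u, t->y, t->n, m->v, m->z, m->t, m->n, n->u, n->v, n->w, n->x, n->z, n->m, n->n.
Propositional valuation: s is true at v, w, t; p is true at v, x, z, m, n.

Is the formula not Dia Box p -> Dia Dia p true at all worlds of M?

Recall that Box ψ holds at a world iff ψ holds at every accessible world, and Dia ψ holds iff ψ holds at some accessible world.
Let φ = not Dia Box p -> Dia Dia p. Evaluate φ at each world:
  u (successors {u, w, y}): φ is true.
  v (successors {u, t, n}): φ is true.
  w (successors {u, w, y, z, n}): φ is true.
  x (successors {u, v, z, n}): φ is true.
  y (successors {u, v, w, x, z, t, m, n}): φ is true.
  z (successors {v, w, y, t, m, n}): φ is true.
  t (successors {u, y, n}): φ is true.
  m (successors {v, z, t, n}): φ is true.
  n (successors {u, v, w, x, z, m, n}): φ is true.
For instance, at m:
  At m: not Dia Box p is true, Dia Dia p is true, so not Dia Box p -> Dia Dia p is true.
    At m: Dia Box p is false, so not Dia Box p is true.
      At m: Dia Box p requires Box p at some successor in {v, z, t, n}.
        At v: Box p is false.
        At z: Box p is false.
        At t: Box p is false.
        At n: Box p is false.
      So Dia Box p is false at m.
    At m: Dia Dia p requires Dia p at some successor in {v, z, t, n}.
      Dia p holds at v, so Dia Dia p is true at m.

Yes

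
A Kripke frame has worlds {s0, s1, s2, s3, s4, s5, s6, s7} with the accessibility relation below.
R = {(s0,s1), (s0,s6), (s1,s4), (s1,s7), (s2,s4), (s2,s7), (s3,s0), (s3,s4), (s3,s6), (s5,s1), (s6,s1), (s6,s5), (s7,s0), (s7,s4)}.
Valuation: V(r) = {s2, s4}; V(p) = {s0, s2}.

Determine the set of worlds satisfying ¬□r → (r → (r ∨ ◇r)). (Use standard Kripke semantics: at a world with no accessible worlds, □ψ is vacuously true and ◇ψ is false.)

s0, s1, s2, s3, s4, s5, s6, s7

Let φ = ¬□r → (r → (r ∨ ◇r)). Evaluate φ at each world:
  s0 (successors {s1, s6}): φ is true.
  s1 (successors {s4, s7}): φ is true.
  s2 (successors {s4, s7}): φ is true.
  s3 (successors {s0, s4, s6}): φ is true.
  s4 (successors ∅): φ is true.
  s5 (successors {s1}): φ is true.
  s6 (successors {s1, s5}): φ is true.
  s7 (successors {s0, s4}): φ is true.
For instance, at s2:
  At s2: ¬□r is true, r → (r ∨ ◇r) is true, so ¬□r → (r → (r ∨ ◇r)) is true.
    At s2: □r is false, so ¬□r is true.
      At s2: □r requires r at every successor {s4, s7}.
        r fails at s7, so □r is false at s2.
    At s2: r is true, r ∨ ◇r is true, so r → (r ∨ ◇r) is true.
      At s2: r is true, ◇r is true, so r ∨ ◇r is true.
Satisfying worlds: {s0, s1, s2, s3, s4, s5, s6, s7}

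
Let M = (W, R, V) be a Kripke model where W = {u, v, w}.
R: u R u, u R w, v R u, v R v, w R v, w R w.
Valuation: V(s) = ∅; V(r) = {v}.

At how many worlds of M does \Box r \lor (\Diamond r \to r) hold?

2

Let φ = \Box r \lor (\Diamond r \to r). Evaluate φ at each world:
  u (successors {u, w}): φ is true.
  v (successors {u, v}): φ is true.
  w (successors {v, w}): φ is false.
For instance, at w:
  At w: \Box r is false, \Diamond r \to r is false, so \Box r \lor (\Diamond r \to r) is false.
    At w: \Box r requires r at every successor {v, w}.
      r fails at w, so \Box r is false at w.
    At w: \Diamond r is true, r is false, so \Diamond r \to r is false.
      At w: \Diamond r requires r at some successor in {v, w}.
        r holds at v, so \Diamond r is true at w.
Satisfying worlds: {u, v}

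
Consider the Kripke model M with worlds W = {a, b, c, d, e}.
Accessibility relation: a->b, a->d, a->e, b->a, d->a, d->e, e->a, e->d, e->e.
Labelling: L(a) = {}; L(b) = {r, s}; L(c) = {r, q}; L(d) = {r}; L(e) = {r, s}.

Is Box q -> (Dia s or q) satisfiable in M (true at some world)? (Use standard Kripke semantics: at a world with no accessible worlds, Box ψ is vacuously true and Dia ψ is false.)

Let φ = Box q -> (Dia s or q). Evaluate φ at each world:
  a (successors {b, d, e}): φ is true.
  b (successors {a}): φ is true.
  c (successors ∅): φ is true.
  d (successors {a, e}): φ is true.
  e (successors {a, d, e}): φ is true.
Detail at a (witness):
  At a: Box q is false, Dia s or q is true, so Box q -> (Dia s or q) is true.
    At a: Box q requires q at every successor {b, d, e}.
      q fails at b, so Box q is false at a.
    At a: Dia s is true, q is false, so Dia s or q is true.
      At a: Dia s requires s at some successor in {b, d, e}.
        s holds at b, so Dia s is true at a.

Yes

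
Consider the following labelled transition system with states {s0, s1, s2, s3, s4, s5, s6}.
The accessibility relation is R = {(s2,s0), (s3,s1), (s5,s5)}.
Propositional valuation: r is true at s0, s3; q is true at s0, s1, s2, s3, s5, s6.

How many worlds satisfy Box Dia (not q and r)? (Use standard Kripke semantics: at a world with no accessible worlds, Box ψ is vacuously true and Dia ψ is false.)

Recall that Box ψ holds at a world iff ψ holds at every accessible world, and Dia ψ holds iff ψ holds at some accessible world.
Let φ = Box Dia (not q and r). Evaluate φ at each world:
  s0 (successors ∅): φ is true.
  s1 (successors ∅): φ is true.
  s2 (successors {s0}): φ is false.
  s3 (successors {s1}): φ is false.
  s4 (successors ∅): φ is true.
  s5 (successors {s5}): φ is false.
  s6 (successors ∅): φ is true.
For instance, at s5:
  At s5: Box Dia (not q and r) requires Dia (not q and r) at every successor {s5}.
    Dia (not q and r) fails at s5, so Box Dia (not q and r) is false at s5.
      At s5: Dia (not q and r) requires not q and r at some successor in {s5}.
        At s5: not q and r is false.
      So Dia (not q and r) is false at s5.
Satisfying worlds: {s0, s1, s4, s6}

4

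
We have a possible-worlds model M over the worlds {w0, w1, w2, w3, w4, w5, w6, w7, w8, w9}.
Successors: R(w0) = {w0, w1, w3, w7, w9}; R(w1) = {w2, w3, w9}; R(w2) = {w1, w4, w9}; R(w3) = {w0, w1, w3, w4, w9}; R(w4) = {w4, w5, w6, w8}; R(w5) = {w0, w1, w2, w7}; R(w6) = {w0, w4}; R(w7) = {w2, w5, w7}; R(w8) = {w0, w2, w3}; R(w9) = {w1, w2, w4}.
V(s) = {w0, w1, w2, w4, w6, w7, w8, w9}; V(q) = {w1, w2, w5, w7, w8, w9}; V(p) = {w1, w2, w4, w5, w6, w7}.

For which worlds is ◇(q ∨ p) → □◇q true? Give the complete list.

w0, w1, w2, w3, w5, w6, w7, w8, w9

Recall that □ψ holds at a world iff ψ holds at every accessible world, and ◇ψ holds iff ψ holds at some accessible world.
Let φ = ◇(q ∨ p) → □◇q. Evaluate φ at each world:
  w0 (successors {w0, w1, w3, w7, w9}): φ is true.
  w1 (successors {w2, w3, w9}): φ is true.
  w2 (successors {w1, w4, w9}): φ is true.
  w3 (successors {w0, w1, w3, w4, w9}): φ is true.
  w4 (successors {w4, w5, w6, w8}): φ is false.
  w5 (successors {w0, w1, w2, w7}): φ is true.
  w6 (successors {w0, w4}): φ is true.
  w7 (successors {w2, w5, w7}): φ is true.
  w8 (successors {w0, w2, w3}): φ is true.
  w9 (successors {w1, w2, w4}): φ is true.
For instance, at w4:
  At w4: ◇(q ∨ p) is true, □◇q is false, so ◇(q ∨ p) → □◇q is false.
    At w4: ◇(q ∨ p) requires q ∨ p at some successor in {w4, w5, w6, w8}.
      q ∨ p holds at w4, so ◇(q ∨ p) is true at w4.
    At w4: □◇q requires ◇q at every successor {w4, w5, w6, w8}.
      ◇q fails at w6, so □◇q is false at w4.
Satisfying worlds: {w0, w1, w2, w3, w5, w6, w7, w8, w9}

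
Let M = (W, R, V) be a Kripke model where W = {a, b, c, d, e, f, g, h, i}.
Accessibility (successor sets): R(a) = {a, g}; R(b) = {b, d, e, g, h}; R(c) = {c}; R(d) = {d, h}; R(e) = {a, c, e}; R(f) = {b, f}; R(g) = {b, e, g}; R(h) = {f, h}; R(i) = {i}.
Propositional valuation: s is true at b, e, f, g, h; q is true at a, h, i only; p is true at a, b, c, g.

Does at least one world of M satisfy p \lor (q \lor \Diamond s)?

Recall that \Diamond ψ holds at a world iff ψ holds at some accessible world.
Let φ = p \lor (q \lor \Diamond s). Evaluate φ at each world:
  a (successors {a, g}): φ is true.
  b (successors {b, d, e, g, h}): φ is true.
  c (successors {c}): φ is true.
  d (successors {d, h}): φ is true.
  e (successors {a, c, e}): φ is true.
  f (successors {b, f}): φ is true.
  g (successors {b, e, g}): φ is true.
  h (successors {f, h}): φ is true.
  i (successors {i}): φ is true.
Detail at a (witness):
  At a: p is true, q \lor \Diamond s is true, so p \lor (q \lor \Diamond s) is true.
    At a: q is true, \Diamond s is true, so q \lor \Diamond s is true.
      At a: \Diamond s requires s at some successor in {a, g}.
        s holds at g, so \Diamond s is true at a.

Yes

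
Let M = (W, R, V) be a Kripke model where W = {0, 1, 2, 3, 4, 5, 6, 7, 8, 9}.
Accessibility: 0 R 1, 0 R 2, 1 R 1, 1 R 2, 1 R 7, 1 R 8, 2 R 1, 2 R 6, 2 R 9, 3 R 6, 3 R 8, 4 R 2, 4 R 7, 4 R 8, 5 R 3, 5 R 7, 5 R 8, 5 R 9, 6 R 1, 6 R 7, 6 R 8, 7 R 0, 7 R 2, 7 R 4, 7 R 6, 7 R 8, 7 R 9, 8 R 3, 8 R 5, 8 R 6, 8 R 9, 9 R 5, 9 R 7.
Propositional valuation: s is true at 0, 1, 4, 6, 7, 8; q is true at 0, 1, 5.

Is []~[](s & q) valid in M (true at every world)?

Yes

Recall that []ψ holds at a world iff ψ holds at every accessible world, and <>ψ holds iff ψ holds at some accessible world.
Let φ = []~[](s & q). Evaluate φ at each world:
  0 (successors {1, 2}): φ is true.
  1 (successors {1, 2, 7, 8}): φ is true.
  2 (successors {1, 6, 9}): φ is true.
  3 (successors {6, 8}): φ is true.
  4 (successors {2, 7, 8}): φ is true.
  5 (successors {3, 7, 8, 9}): φ is true.
  6 (successors {1, 7, 8}): φ is true.
  7 (successors {0, 2, 4, 6, 8, 9}): φ is true.
  8 (successors {3, 5, 6, 9}): φ is true.
  9 (successors {5, 7}): φ is true.
For instance, at 7:
  At 7: []~[](s & q) requires ~[](s & q) at every successor {0, 2, 4, 6, 8, 9}.
    At 0: ~[](s & q) is true.
    At 2: ~[](s & q) is true.
    At 4: ~[](s & q) is true.
    At 6: ~[](s & q) is true.
    At 8: ~[](s & q) is true.
    At 9: ~[](s & q) is true.
  So []~[](s & q) is true at 7.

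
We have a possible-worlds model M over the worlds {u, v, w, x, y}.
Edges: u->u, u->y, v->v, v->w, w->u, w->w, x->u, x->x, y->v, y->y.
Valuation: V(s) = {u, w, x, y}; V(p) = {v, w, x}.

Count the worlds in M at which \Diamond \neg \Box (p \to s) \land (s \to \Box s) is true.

2

Let φ = \Diamond \neg \Box (p \to s) \land (s \to \Box s). Evaluate φ at each world:
  u (successors {u, y}): φ is true.
  v (successors {v, w}): φ is true.
  w (successors {u, w}): φ is false.
  x (successors {u, x}): φ is false.
  y (successors {v, y}): φ is false.
For instance, at y:
  At y: \Diamond \neg \Box (p \to s) is true, s \to \Box s is false, so \Diamond \neg \Box (p \to s) \land (s \to \Box s) is false.
    At y: \Diamond \neg \Box (p \to s) requires \neg \Box (p \to s) at some successor in {v, y}.
      \neg \Box (p \to s) holds at v, so \Diamond \neg \Box (p \to s) is true at y.
    At y: s is true, \Box s is false, so s \to \Box s is false.
      At y: \Box s requires s at every successor {v, y}.
        s fails at v, so \Box s is false at y.
Satisfying worlds: {u, v}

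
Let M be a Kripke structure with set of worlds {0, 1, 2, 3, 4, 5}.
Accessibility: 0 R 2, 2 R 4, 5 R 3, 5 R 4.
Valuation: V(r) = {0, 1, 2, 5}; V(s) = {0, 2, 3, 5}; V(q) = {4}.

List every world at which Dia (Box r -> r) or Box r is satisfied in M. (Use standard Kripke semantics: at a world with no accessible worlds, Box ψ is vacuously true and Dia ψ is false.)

Recall that Box ψ holds at a world iff ψ holds at every accessible world, and Dia ψ holds iff ψ holds at some accessible world.
Let φ = Dia (Box r -> r) or Box r. Evaluate φ at each world:
  0 (successors {2}): φ is true.
  1 (successors ∅): φ is true.
  2 (successors {4}): φ is false.
  3 (successors ∅): φ is true.
  4 (successors ∅): φ is true.
  5 (successors {3, 4}): φ is false.
For instance, at 0:
  At 0: Dia (Box r -> r) is true, Box r is true, so Dia (Box r -> r) or Box r is true.
    At 0: Dia (Box r -> r) requires Box r -> r at some successor in {2}.
      Box r -> r holds at 2, so Dia (Box r -> r) is true at 0.
    At 0: Box r requires r at every successor {2}.
      At 2: r is true.
    So Box r is true at 0.
Satisfying worlds: {0, 1, 3, 4}

0, 1, 3, 4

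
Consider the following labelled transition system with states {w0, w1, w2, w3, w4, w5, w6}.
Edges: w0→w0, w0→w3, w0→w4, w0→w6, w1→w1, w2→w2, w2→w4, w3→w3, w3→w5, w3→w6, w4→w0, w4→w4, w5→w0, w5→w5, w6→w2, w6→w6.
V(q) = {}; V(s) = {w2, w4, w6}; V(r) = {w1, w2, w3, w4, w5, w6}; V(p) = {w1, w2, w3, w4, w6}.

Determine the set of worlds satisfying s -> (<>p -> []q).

w0, w1, w3, w5

Recall that []ψ holds at a world iff ψ holds at every accessible world, and <>ψ holds iff ψ holds at some accessible world.
Let φ = s -> (<>p -> []q). Evaluate φ at each world:
  w0 (successors {w0, w3, w4, w6}): φ is true.
  w1 (successors {w1}): φ is true.
  w2 (successors {w2, w4}): φ is false.
  w3 (successors {w3, w5, w6}): φ is true.
  w4 (successors {w0, w4}): φ is false.
  w5 (successors {w0, w5}): φ is true.
  w6 (successors {w2, w6}): φ is false.
For instance, at w3:
  At w3: s is false, <>p -> []q is false, so s -> (<>p -> []q) is true.
    At w3: <>p is true, []q is false, so <>p -> []q is false.
      At w3: <>p requires p at some successor in {w3, w5, w6}.
        p holds at w3, so <>p is true at w3.
      At w3: []q requires q at every successor {w3, w5, w6}.
        q fails at w3, so []q is false at w3.
Satisfying worlds: {w0, w1, w3, w5}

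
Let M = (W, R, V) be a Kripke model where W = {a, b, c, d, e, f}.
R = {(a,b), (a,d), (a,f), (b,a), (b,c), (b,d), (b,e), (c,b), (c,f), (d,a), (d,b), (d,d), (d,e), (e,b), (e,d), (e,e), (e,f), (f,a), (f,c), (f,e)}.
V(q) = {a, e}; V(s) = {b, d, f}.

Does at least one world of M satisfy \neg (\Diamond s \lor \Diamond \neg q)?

Recall that \Diamond ψ holds at a world iff ψ holds at some accessible world.
Let φ = \neg (\Diamond s \lor \Diamond \neg q). Evaluate φ at each world:
  a (successors {b, d, f}): φ is false.
  b (successors {a, c, d, e}): φ is false.
  c (successors {b, f}): φ is false.
  d (successors {a, b, d, e}): φ is false.
  e (successors {b, d, e, f}): φ is false.
  f (successors {a, c, e}): φ is false.
For instance, at c:
  At c: \Diamond s \lor \Diamond \neg q is true, so \neg (\Diamond s \lor \Diamond \neg q) is false.
    At c: \Diamond s is true, \Diamond \neg q is true, so \Diamond s \lor \Diamond \neg q is true.
      At c: \Diamond s requires s at some successor in {b, f}.
        s holds at b, so \Diamond s is true at c.
      At c: \Diamond \neg q requires \neg q at some successor in {b, f}.
        \neg q holds at b, so \Diamond \neg q is true at c.

No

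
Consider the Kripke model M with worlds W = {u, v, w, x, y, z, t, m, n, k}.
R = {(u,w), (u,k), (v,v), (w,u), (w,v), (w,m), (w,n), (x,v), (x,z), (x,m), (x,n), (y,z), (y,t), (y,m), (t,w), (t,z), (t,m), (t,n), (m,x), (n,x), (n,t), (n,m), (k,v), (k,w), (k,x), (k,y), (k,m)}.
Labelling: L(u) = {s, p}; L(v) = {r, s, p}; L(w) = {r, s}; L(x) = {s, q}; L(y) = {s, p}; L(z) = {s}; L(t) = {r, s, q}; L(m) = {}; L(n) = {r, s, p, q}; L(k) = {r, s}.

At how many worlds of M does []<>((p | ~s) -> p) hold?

Let φ = []<>((p | ~s) -> p). Evaluate φ at each world:
  u (successors {w, k}): φ is true.
  v (successors {v}): φ is true.
  w (successors {u, v, m, n}): φ is true.
  x (successors {v, z, m, n}): φ is false.
  y (successors {z, t, m}): φ is false.
  z (successors ∅): φ is true.
  t (successors {w, z, m, n}): φ is false.
  m (successors {x}): φ is true.
  n (successors {x, t, m}): φ is true.
  k (successors {v, w, x, y, m}): φ is true.
For instance, at y:
  At y: []<>((p | ~s) -> p) requires <>((p | ~s) -> p) at every successor {z, t, m}.
    <>((p | ~s) -> p) fails at z, so []<>((p | ~s) -> p) is false at y.
      At z: no accessible worlds, so <>((p | ~s) -> p) is false.
Satisfying worlds: {u, v, w, z, m, n, k}

7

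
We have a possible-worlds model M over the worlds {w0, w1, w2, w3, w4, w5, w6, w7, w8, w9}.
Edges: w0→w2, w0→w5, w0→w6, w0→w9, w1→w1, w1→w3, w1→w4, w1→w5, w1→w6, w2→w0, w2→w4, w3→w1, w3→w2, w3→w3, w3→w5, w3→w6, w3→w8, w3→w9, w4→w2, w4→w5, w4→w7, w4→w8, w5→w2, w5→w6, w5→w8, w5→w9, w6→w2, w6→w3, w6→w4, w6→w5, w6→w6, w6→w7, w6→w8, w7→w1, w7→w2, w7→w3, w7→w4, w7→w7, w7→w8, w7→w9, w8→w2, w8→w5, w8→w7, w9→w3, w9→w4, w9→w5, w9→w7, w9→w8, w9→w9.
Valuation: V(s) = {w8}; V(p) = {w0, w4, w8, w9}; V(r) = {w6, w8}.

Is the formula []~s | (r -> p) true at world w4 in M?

At w4: []~s is false, r -> p is true, so []~s | (r -> p) is true.
  At w4: []~s requires ~s at every successor {w2, w5, w7, w8}.
    ~s fails at w8, so []~s is false at w4.

Yes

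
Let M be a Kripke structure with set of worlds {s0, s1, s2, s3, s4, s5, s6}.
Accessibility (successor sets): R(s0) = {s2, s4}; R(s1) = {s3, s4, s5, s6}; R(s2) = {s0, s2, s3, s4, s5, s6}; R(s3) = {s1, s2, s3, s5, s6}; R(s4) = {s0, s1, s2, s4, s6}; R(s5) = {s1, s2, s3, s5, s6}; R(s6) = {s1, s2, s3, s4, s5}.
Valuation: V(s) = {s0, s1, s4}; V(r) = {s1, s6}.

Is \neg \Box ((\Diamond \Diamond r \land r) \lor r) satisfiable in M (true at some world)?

Yes

Recall that \Box ψ holds at a world iff ψ holds at every accessible world, and \Diamond ψ holds iff ψ holds at some accessible world.
Let φ = \neg \Box ((\Diamond \Diamond r \land r) \lor r). Evaluate φ at each world:
  s0 (successors {s2, s4}): φ is true.
  s1 (successors {s3, s4, s5, s6}): φ is true.
  s2 (successors {s0, s2, s3, s4, s5, s6}): φ is true.
  s3 (successors {s1, s2, s3, s5, s6}): φ is true.
  s4 (successors {s0, s1, s2, s4, s6}): φ is true.
  s5 (successors {s1, s2, s3, s5, s6}): φ is true.
  s6 (successors {s1, s2, s3, s4, s5}): φ is true.
Detail at s0 (witness):
  At s0: \Box ((\Diamond \Diamond r \land r) \lor r) is false, so \neg \Box ((\Diamond \Diamond r \land r) \lor r) is true.
    At s0: \Box ((\Diamond \Diamond r \land r) \lor r) requires (\Diamond \Diamond r \land r) \lor r at every successor {s2, s4}.
      (\Diamond \Diamond r \land r) \lor r fails at s2, so \Box ((\Diamond \Diamond r \land r) \lor r) is false at s0.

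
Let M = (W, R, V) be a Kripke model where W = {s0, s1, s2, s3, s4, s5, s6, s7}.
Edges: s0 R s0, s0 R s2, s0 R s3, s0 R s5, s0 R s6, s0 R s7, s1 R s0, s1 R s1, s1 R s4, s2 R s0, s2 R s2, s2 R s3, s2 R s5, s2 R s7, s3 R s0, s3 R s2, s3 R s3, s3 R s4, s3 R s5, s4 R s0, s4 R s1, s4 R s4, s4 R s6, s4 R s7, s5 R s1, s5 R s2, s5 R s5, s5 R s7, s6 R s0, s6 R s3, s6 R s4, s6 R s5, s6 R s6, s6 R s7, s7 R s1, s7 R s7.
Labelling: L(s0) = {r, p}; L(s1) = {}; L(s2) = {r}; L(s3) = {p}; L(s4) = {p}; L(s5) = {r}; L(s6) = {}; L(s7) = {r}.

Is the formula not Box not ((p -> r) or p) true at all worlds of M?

Recall that Box ψ holds at a world iff ψ holds at every accessible world, and Dia ψ holds iff ψ holds at some accessible world.
Let φ = not Box not ((p -> r) or p). Evaluate φ at each world:
  s0 (successors {s0, s2, s3, s5, s6, s7}): φ is true.
  s1 (successors {s0, s1, s4}): φ is true.
  s2 (successors {s0, s2, s3, s5, s7}): φ is true.
  s3 (successors {s0, s2, s3, s4, s5}): φ is true.
  s4 (successors {s0, s1, s4, s6, s7}): φ is true.
  s5 (successors {s1, s2, s5, s7}): φ is true.
  s6 (successors {s0, s3, s4, s5, s6, s7}): φ is true.
  s7 (successors {s1, s7}): φ is true.
For instance, at s5:
  At s5: Box not ((p -> r) or p) is false, so not Box not ((p -> r) or p) is true.
    At s5: Box not ((p -> r) or p) requires not ((p -> r) or p) at every successor {s1, s2, s5, s7}.
      not ((p -> r) or p) fails at s1, so Box not ((p -> r) or p) is false at s5.

Yes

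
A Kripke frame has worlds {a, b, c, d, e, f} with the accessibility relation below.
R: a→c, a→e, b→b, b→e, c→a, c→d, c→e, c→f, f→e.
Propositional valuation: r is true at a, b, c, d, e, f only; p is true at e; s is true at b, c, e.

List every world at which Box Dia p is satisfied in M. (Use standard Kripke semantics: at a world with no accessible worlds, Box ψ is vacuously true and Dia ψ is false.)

Let φ = Box Dia p. Evaluate φ at each world:
  a (successors {c, e}): φ is false.
  b (successors {b, e}): φ is false.
  c (successors {a, d, e, f}): φ is false.
  d (successors ∅): φ is true.
  e (successors ∅): φ is true.
  f (successors {e}): φ is false.
For instance, at f:
  At f: Box Dia p requires Dia p at every successor {e}.
    Dia p fails at e, so Box Dia p is false at f.
      At e: no accessible worlds, so Dia p is false.
Satisfying worlds: {d, e}

d, e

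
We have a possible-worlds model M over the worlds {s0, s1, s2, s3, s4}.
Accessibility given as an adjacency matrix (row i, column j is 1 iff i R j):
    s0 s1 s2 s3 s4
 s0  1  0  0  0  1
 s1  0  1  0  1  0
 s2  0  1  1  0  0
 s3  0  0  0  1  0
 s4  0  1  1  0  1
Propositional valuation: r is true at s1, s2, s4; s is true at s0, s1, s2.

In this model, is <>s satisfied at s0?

Yes

Recall that <>ψ holds at a world iff ψ holds at some accessible world.
At s0: <>s requires s at some successor in {s0, s4}.
  s holds at s0, so <>s is true at s0.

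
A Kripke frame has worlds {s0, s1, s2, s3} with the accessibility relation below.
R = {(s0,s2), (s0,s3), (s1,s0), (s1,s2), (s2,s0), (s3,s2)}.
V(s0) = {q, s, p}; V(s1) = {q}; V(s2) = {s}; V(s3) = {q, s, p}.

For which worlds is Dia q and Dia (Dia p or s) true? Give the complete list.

s0, s1, s2

Recall that Dia ψ holds at a world iff ψ holds at some accessible world.
Let φ = Dia q and Dia (Dia p or s). Evaluate φ at each world:
  s0 (successors {s2, s3}): φ is true.
  s1 (successors {s0, s2}): φ is true.
  s2 (successors {s0}): φ is true.
  s3 (successors {s2}): φ is false.
For instance, at s0:
  At s0: Dia q is true, Dia (Dia p or s) is true, so Dia q and Dia (Dia p or s) is true.
    At s0: Dia q requires q at some successor in {s2, s3}.
      q holds at s3, so Dia q is true at s0.
    At s0: Dia (Dia p or s) requires Dia p or s at some successor in {s2, s3}.
      Dia p or s holds at s2, so Dia (Dia p or s) is true at s0.
Satisfying worlds: {s0, s1, s2}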